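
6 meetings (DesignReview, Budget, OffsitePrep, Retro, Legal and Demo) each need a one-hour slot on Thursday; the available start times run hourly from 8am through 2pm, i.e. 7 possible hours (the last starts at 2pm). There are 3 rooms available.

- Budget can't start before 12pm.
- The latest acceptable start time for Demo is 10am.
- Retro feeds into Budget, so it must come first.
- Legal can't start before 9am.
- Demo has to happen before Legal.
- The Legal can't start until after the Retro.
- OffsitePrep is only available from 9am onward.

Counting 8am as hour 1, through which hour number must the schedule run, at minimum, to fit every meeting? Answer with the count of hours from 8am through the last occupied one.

5

The precedence chain requires at least 2 distinct hours.
With at most 3 per hour and 6 meetings, at least 2 hours are needed.
Budget can't be placed before 12pm — that is hour 5 counting from 8am — so the schedule must run through at least 5 hours.
5 works (last occupied hour: 12pm): for example Legal=9am, Demo=8am, Retro=8am, OffsitePrep=9am, Budget=12pm, DesignReview=8am.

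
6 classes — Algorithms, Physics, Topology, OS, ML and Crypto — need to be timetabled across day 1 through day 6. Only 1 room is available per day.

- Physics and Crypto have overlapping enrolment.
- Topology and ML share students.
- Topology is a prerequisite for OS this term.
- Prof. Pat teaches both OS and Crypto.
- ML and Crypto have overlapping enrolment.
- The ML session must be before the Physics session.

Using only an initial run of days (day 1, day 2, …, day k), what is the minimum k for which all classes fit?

The precedence chain requires at least 2 distinct days.
With at most 1 per day and 6 classes, at least 6 days are needed.
6 works (last occupied day: day 6): for example Physics in day 2; Crypto in day 6; OS in day 4; Algorithms in day 5; Topology in day 3; ML in day 1.

6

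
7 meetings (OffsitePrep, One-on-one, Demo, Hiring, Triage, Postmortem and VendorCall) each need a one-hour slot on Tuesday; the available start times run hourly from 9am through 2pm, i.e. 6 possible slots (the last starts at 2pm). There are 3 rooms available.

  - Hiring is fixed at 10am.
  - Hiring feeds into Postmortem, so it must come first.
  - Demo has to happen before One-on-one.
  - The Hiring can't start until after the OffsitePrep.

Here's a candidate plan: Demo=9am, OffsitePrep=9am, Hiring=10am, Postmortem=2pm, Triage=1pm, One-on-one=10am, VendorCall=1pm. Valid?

Yes

There are 3 rooms available — holds.
Hiring feeds into Postmortem, so it must come first — holds.
Hiring is fixed at 10am — holds.
Demo has to happen before One-on-one — holds.
The Hiring can't start until after the OffsitePrep — holds.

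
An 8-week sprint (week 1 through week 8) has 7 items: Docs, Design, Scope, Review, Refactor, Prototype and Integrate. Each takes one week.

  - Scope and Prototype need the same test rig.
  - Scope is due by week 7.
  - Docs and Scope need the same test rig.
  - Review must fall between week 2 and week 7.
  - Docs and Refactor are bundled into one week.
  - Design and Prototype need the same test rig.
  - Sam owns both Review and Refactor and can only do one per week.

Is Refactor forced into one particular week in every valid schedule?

No

Refactor can be week 1 (e.g. Review=week 2; Refactor=week 1; Scope=week 2; Docs=week 1; Design=week 1; Prototype=week 3; Integrate=week 1) or week 2 (e.g. Prototype=week 2, Docs=week 2, Design=week 1, Review=week 3, Refactor=week 2, Integrate=week 1, Scope=week 1).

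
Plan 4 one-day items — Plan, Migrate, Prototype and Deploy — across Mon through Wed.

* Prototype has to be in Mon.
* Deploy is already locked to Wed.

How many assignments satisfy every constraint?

Splitting on Plan: it can be Mon (3), Tue (3), Wed (3). Listing each branch's schedules as (Migrate, Prototype, Deploy):
Plan=Mon: (Mon,Mon,Wed) (Tue,Mon,Wed) (Wed,Mon,Wed) — 3.
Plan=Tue: (Mon,Mon,Wed) (Tue,Mon,Wed) (Wed,Mon,Wed) — 3.
Plan=Wed: (Mon,Mon,Wed) (Tue,Mon,Wed) (Wed,Mon,Wed) — 3.
Summing: 3 + 3 + 3 = 9.

9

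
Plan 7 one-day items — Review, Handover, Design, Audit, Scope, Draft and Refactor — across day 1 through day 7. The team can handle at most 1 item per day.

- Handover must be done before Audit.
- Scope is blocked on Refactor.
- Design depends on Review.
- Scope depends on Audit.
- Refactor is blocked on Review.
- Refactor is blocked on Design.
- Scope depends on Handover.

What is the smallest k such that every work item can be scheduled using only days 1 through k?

The precedence chain requires at least 4 distinct days.
With at most 1 per day and 7 work items, at least 7 days are needed.
7 works (last occupied day: day 7): for example Refactor=day 3, Scope=day 6, Handover=day 4, Review=day 1, Audit=day 5, Design=day 2, Draft=day 7.

7 days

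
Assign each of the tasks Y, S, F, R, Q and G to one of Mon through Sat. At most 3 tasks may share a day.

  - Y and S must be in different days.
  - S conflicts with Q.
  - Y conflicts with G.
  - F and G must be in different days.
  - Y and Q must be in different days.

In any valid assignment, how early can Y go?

Y at Mon is achievable: F in Mon; S in Tue; Y in Mon; G in Tue; Q in Wed; R in Mon.

Mon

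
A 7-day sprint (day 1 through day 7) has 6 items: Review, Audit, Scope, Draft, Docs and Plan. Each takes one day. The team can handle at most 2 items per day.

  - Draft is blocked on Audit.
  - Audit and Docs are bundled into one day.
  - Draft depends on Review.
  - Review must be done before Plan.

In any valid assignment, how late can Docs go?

day 6

Docs must be in the same day as Audit, which can't be after day 6, so Docs is at most day 6.
Docs at day 6 is achievable: Plan=day 2; Audit=day 6; Review=day 1; Docs=day 6; Scope=day 1; Draft=day 7.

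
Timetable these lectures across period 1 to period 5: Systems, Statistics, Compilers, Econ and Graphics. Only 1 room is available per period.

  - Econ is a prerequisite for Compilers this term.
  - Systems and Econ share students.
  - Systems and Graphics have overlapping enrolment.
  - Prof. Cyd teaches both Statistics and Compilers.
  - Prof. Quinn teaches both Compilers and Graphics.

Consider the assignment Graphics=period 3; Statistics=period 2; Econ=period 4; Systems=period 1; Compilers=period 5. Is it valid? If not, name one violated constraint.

Econ is a prerequisite for Compilers this term — holds.
Prof. Cyd teaches both Statistics and Compilers — holds.
Prof. Quinn teaches both Compilers and Graphics — holds.
Systems and Econ share students — holds.
Systems and Graphics have overlapping enrolment — holds.
Only 1 room is available per period — holds.

Yes, all constraints hold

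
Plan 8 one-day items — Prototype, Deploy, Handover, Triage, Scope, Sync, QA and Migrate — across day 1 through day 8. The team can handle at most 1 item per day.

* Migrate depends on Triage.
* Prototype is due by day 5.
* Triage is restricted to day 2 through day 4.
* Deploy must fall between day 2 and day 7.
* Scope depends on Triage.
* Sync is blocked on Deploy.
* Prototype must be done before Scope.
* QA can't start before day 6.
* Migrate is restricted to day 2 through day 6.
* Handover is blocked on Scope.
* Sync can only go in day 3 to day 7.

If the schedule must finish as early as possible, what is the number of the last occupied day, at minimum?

The precedence chain requires at least 3 distinct days.
With at most 1 per day and 8 tasks, at least 8 days are needed.
QA can't be placed before day 6, so the schedule must run through at least day 6.
8 works (last occupied day: day 8): for example Triage in day 2; Prototype in day 1; QA in day 6; Handover in day 8; Sync in day 4; Scope in day 7; Migrate in day 5; Deploy in day 3.

8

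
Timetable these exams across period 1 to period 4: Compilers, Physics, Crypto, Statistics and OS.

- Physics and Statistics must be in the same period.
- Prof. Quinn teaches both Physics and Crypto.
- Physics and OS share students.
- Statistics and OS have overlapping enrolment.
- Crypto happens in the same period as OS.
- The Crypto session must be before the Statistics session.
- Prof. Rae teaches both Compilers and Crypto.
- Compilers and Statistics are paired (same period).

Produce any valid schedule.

Physics in period 2, Statistics in period 2, OS in period 1, Compilers in period 2, Crypto in period 1

Checking: Crypto(period 1) before Statistics(period 2); Compilers(period 2) != Crypto(period 1); Physics(period 2) != Crypto(period 1); Physics(period 2) != OS(period 1); Statistics(period 2) != OS(period 1); Physics = Statistics = period 2; Crypto = OS = period 1; Compilers = Statistics = period 2.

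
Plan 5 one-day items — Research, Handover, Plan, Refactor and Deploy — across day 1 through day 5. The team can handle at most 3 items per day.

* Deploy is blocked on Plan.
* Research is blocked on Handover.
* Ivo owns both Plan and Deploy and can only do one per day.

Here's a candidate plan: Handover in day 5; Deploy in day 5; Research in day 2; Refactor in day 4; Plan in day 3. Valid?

The team can handle at most 3 items per day — holds.
Research is blocked on Handover — violated.
Ivo owns both Plan and Deploy and can only do one per day — holds.
Deploy is blocked on Plan — holds.

Invalid. Research is blocked on Handover.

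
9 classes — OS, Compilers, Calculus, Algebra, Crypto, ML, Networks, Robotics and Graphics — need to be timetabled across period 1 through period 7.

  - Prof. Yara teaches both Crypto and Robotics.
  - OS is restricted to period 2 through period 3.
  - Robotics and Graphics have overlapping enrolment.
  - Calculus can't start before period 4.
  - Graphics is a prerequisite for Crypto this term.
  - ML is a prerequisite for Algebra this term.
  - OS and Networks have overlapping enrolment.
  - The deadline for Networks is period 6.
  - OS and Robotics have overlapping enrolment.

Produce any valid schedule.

Crypto in period 2; Algebra in period 2; OS in period 2; Graphics in period 1; Calculus in period 4; Networks in period 1; Robotics in period 3; Compilers in period 1; ML in period 1

Checking: ML(period 1) before Algebra(period 2); Graphics(period 1) before Crypto(period 2); OS(period 2) != Robotics(period 3); Crypto(period 2) != Robotics(period 3); OS(period 2) != Networks(period 1); Robotics(period 3) != Graphics(period 1); OS=period 2 in [period 2,period 3]; Calculus=period 4 in [period 4,period 7]; Networks=period 1 in [period 1,period 6].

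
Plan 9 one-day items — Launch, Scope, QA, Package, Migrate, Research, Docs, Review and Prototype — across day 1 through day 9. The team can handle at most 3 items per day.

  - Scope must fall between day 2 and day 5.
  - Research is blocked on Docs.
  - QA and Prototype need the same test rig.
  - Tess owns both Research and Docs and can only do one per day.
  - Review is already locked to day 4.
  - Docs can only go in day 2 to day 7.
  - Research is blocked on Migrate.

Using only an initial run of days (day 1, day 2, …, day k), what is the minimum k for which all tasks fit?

4 days

The precedence chain requires at least 2 distinct days.
With at most 3 per day and 9 tasks, at least 3 days are needed.
Review can't be placed before day 4, so the schedule must run through at least day 4.
4 works (last occupied day: day 4): for example Prototype=day 3, Review=day 4, Docs=day 2, Research=day 3, QA=day 1, Launch=day 1, Package=day 2, Migrate=day 1, Scope=day 2.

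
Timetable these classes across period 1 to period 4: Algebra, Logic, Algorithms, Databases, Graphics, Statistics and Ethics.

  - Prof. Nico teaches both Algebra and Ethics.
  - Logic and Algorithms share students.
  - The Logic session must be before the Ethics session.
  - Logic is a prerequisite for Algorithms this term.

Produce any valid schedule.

Algebra=period 1, Graphics=period 1, Algorithms=period 2, Databases=period 1, Logic=period 1, Statistics=period 1, Ethics=period 2

Checking: Logic(period 1) before Ethics(period 2); Logic(period 1) before Algorithms(period 2); Algebra(period 1) != Ethics(period 2); Logic(period 1) != Algorithms(period 2).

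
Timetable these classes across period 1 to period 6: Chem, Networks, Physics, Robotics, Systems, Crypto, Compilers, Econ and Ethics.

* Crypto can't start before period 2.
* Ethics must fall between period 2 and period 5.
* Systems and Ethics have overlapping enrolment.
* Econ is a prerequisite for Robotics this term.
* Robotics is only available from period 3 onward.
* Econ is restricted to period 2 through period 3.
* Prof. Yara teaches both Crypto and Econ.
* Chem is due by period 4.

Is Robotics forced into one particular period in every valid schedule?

No

Robotics can be period 3 (e.g. Crypto -> period 3, Chem -> period 1, Ethics -> period 2, Compilers -> period 1, Systems -> period 1, Econ -> period 2, Physics -> period 1, Robotics -> period 3, Networks -> period 1) or period 4 (e.g. Crypto in period 3, Chem in period 1, Ethics in period 2, Robotics in period 4, Compilers in period 1, Networks in period 1, Econ in period 2, Physics in period 1, Systems in period 1).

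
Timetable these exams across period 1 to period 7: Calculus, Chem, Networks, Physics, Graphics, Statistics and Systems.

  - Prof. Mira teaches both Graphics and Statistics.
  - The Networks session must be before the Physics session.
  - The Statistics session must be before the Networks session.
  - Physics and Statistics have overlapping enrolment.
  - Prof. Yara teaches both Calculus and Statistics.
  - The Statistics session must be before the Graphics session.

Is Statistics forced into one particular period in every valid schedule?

Statistics can be period 1 (e.g. Graphics -> period 2; Calculus -> period 2; Statistics -> period 1; Chem -> period 1; Systems -> period 1; Networks -> period 2; Physics -> period 3) or period 2 (e.g. Chem -> period 1, Statistics -> period 2, Physics -> period 4, Systems -> period 1, Calculus -> period 1, Graphics -> period 3, Networks -> period 3).

No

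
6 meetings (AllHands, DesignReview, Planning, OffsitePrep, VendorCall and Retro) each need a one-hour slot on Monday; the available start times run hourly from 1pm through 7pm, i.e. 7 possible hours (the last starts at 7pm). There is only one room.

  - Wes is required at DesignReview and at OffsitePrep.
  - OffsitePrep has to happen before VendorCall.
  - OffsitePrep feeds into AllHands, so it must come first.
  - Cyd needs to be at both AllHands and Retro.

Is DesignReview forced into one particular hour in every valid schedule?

DesignReview can be 1pm (e.g. Planning -> 5pm, VendorCall -> 4pm, DesignReview -> 1pm, OffsitePrep -> 2pm, Retro -> 6pm, AllHands -> 3pm) or 2pm (e.g. VendorCall in 4pm; OffsitePrep in 1pm; AllHands in 3pm; DesignReview in 2pm; Planning in 5pm; Retro in 6pm).

No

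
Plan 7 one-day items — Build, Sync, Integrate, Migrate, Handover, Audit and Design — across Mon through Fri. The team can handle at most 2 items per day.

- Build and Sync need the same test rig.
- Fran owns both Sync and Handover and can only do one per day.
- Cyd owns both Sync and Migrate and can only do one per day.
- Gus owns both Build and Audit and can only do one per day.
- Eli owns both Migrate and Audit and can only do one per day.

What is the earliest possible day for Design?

Mon

Design at Mon is achievable: Integrate=Tue; Audit=Thu; Migrate=Wed; Build=Mon; Sync=Tue; Handover=Wed; Design=Mon.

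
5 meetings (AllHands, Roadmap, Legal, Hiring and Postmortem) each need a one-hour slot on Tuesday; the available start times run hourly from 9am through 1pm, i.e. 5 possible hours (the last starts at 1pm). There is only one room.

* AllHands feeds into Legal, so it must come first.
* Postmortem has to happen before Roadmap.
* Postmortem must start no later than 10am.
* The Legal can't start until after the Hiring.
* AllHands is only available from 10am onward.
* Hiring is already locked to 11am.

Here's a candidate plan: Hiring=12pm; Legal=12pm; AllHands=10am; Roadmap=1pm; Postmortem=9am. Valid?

AllHands feeds into Legal, so it must come first — holds.
Postmortem has to happen before Roadmap — holds.
There is only one room — violated.
Postmortem must start no later than 10am — holds.
AllHands is only available from 10am onward — holds.
Hiring is already locked to 11am — violated.
The Legal can't start until after the Hiring — violated.

No. Hiring is already locked to 11am is not satisfied.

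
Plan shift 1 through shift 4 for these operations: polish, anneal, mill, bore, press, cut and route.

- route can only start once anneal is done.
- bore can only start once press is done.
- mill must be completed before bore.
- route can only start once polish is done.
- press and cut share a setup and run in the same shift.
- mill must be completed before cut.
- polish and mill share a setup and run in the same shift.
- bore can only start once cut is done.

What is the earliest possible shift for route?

Precedence pushes route to at least shift 2.
route at shift 2 is achievable: cut -> shift 2, route -> shift 2, bore -> shift 3, mill -> shift 1, anneal -> shift 1, polish -> shift 1, press -> shift 2.

shift 2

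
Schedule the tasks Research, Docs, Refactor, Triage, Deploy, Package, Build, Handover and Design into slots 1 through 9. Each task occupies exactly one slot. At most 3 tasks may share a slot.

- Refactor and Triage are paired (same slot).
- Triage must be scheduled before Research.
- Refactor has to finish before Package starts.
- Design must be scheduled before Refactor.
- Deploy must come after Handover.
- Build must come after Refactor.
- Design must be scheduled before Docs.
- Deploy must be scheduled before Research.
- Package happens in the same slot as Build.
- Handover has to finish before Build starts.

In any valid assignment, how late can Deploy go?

Precedence pushes Deploy to at least 2; downstream work caps Deploy at 8.
Deploy at 8 is achievable: Package=3, Docs=2, Build=3, Refactor=2, Handover=1, Research=9, Triage=2, Design=1, Deploy=8.

8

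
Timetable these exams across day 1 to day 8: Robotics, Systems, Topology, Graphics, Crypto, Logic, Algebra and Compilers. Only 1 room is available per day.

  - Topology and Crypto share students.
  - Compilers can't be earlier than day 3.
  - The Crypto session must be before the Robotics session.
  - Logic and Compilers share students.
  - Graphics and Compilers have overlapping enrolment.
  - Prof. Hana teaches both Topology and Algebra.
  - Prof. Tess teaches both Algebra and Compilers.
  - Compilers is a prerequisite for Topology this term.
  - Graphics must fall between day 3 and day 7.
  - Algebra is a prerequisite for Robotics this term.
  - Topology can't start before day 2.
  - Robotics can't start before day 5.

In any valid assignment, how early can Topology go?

day 4

Topology is available from day 2; precedence pushes Topology to at least day 4.
Topology at day 4 is achievable: Robotics=day 5, Algebra=day 2, Crypto=day 1, Systems=day 7, Graphics=day 6, Topology=day 4, Logic=day 8, Compilers=day 3.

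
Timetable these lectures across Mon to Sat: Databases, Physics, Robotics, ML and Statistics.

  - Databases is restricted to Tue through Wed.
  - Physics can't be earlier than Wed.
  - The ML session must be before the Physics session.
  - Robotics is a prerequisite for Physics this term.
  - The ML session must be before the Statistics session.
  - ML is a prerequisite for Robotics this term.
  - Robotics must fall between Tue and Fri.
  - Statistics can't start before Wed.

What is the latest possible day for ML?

Thu

Downstream work caps ML at Thu.
ML at Thu is achievable: Physics -> Sat, Statistics -> Fri, ML -> Thu, Databases -> Tue, Robotics -> Fri.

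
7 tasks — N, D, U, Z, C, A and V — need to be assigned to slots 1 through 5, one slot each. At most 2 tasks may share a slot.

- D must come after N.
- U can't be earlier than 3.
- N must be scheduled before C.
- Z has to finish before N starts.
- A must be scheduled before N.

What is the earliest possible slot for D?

Precedence pushes D to at least 3.
D at 3 is achievable: U -> 3; V -> 2; N -> 2; A -> 1; C -> 4; D -> 3; Z -> 1.

3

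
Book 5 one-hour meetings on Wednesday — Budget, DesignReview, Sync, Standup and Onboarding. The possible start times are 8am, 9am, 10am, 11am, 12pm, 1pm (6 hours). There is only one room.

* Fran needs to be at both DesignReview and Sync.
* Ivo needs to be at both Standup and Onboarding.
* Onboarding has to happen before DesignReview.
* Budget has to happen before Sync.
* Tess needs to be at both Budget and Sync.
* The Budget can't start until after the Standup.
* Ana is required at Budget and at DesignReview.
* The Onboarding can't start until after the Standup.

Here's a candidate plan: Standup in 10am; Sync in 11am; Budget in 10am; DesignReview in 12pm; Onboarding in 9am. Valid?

Ivo needs to be at both Standup and Onboarding — holds.
Fran needs to be at both DesignReview and Sync — holds.
There is only one room — violated.
Budget has to happen before Sync — holds.
Onboarding has to happen before DesignReview — holds.
The Budget can't start until after the Standup — violated.
The Onboarding can't start until after the Standup — violated.
Ana is required at Budget and at DesignReview — holds.
Tess needs to be at both Budget and Sync — holds.

Invalid. There is only one room.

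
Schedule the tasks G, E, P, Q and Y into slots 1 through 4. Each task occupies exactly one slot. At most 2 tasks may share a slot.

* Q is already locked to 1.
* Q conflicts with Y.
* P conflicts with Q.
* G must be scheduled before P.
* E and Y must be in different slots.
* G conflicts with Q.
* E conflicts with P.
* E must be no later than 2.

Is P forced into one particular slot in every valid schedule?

P can be 3 (e.g. Q -> 1, P -> 3, E -> 1, G -> 2, Y -> 2) or 4 (e.g. P=4; G=2; E=1; Q=1; Y=2).

No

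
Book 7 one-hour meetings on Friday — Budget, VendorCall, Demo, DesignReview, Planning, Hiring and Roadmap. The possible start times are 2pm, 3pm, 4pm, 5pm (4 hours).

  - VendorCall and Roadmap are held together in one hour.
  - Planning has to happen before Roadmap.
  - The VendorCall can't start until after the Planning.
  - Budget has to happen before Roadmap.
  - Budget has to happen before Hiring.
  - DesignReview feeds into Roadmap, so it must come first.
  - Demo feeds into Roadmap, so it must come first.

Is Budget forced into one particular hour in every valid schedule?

No

Budget can be 2pm (e.g. Demo -> 2pm, DesignReview -> 2pm, Hiring -> 3pm, Budget -> 2pm, VendorCall -> 3pm, Planning -> 2pm, Roadmap -> 3pm) or 3pm (e.g. VendorCall in 4pm, DesignReview in 2pm, Budget in 3pm, Demo in 2pm, Hiring in 4pm, Planning in 2pm, Roadmap in 4pm).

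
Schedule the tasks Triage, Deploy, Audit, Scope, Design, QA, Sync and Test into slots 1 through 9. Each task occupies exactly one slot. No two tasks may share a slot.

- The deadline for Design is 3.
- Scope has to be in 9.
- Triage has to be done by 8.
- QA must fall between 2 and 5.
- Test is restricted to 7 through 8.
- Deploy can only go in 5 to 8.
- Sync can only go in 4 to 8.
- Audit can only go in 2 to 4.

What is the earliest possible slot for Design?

Design's own window allows nothing later than 3.
Design at 1 is achievable: QA in 3, Scope in 9, Sync in 4, Deploy in 5, Design in 1, Triage in 6, Audit in 2, Test in 7.

1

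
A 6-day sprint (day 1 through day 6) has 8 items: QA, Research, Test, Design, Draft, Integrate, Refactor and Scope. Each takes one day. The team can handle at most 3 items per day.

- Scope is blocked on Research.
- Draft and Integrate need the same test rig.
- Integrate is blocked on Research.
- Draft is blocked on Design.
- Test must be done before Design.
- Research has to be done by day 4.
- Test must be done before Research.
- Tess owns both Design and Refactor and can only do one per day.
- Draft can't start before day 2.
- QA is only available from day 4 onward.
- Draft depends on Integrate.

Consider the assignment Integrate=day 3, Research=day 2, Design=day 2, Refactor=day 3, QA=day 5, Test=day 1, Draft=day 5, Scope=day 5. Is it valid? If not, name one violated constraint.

Yes, all constraints hold

Scope is blocked on Research — holds.
Tess owns both Design and Refactor and can only do one per day — holds.
Research has to be done by day 4 — holds.
Draft and Integrate need the same test rig — holds.
Test must be done before Research — holds.
Test must be done before Design — holds.
Draft can't start before day 2 — holds.
QA is only available from day 4 onward — holds.
Draft depends on Integrate — holds.
Integrate is blocked on Research — holds.
The team can handle at most 3 items per day — holds.
Draft is blocked on Design — holds.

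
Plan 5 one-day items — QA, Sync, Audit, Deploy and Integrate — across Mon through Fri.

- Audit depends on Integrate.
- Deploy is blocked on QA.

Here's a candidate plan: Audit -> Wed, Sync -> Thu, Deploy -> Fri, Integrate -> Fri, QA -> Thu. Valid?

Invalid. Audit depends on Integrate.

Audit depends on Integrate — violated.
Deploy is blocked on QA — holds.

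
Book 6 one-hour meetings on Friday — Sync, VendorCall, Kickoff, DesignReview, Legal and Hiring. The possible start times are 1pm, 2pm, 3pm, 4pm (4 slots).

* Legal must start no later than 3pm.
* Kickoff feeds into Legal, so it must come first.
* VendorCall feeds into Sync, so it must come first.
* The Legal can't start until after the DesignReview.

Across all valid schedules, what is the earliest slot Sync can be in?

2pm

Precedence pushes Sync to at least 2pm.
Sync at 2pm is achievable: VendorCall -> 1pm, Legal -> 2pm, Sync -> 2pm, DesignReview -> 1pm, Kickoff -> 1pm, Hiring -> 1pm.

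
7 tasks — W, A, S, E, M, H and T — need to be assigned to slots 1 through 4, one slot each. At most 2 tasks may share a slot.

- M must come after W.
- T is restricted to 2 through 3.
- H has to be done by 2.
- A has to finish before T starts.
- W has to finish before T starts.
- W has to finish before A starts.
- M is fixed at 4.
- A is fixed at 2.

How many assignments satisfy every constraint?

12

Splitting on S: it can be 1 (2), 2 (2), 3 (4), 4 (4). Listing each branch's schedules as (W, A, E, M, H, T):
S=1: (1,2,3,4,2,3) (1,2,4,4,2,3) — 2.
S=2: (1,2,3,4,1,3) (1,2,4,4,1,3) — 2.
S=3: (1,2,1,4,2,3) (1,2,2,4,1,3) (1,2,4,4,1,3) (1,2,4,4,2,3) — 4.
S=4: (1,2,1,4,2,3) (1,2,2,4,1,3) (1,2,3,4,1,3) (1,2,3,4,2,3) — 4.
Summing: 2 + 2 + 4 + 4 = 12.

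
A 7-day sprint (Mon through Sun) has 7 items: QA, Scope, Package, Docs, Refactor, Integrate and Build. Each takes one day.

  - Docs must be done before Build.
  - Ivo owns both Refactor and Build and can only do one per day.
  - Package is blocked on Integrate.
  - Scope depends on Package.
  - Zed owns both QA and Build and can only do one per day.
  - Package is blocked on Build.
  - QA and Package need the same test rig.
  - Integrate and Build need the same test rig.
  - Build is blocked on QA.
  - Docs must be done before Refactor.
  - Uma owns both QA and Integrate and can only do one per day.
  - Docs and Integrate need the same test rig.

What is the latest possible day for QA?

Downstream work caps QA at Thu.
QA at Thu is achievable: Refactor=Tue, QA=Thu, Docs=Mon, Integrate=Tue, Scope=Sun, Build=Fri, Package=Sat.

Thu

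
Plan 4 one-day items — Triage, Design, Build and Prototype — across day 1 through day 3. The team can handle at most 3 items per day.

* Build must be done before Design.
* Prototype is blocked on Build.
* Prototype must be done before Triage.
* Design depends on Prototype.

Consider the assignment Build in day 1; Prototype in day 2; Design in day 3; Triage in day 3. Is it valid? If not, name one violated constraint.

Build must be done before Design — holds.
Prototype must be done before Triage — holds.
Design depends on Prototype — holds.
The team can handle at most 3 items per day — holds.
Prototype is blocked on Build — holds.

Yes, all constraints hold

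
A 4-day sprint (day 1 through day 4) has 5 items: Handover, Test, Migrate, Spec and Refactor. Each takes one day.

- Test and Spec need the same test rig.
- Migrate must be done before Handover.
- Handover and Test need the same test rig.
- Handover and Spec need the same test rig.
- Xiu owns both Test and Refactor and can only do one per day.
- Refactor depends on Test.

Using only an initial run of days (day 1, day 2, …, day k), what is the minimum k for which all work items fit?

The precedence chain requires at least 2 distinct days.
Could 2 days be enough, i.e. nothing placed later than day 2? No: Handover must come after Migrate (at day 1 or later) → {day 2}; Refactor must come after Test (at day 1 or later) → {day 2}; Test must come before Refactor (at day 2 or earlier) → {day 1}; Spec can't share with Handover (day 2) → {day 1}; Spec can't share with Test (day 1) → nothing is left.
So 2 days is not enough.
3 works (last occupied day: day 3): for example Migrate -> day 1; Refactor -> day 2; Test -> day 1; Handover -> day 2; Spec -> day 3.

3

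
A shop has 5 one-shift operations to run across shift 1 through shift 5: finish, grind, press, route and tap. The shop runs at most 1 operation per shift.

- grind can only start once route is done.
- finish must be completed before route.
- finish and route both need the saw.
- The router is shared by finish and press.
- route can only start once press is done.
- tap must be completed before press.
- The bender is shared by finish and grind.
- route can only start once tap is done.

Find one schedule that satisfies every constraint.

tap in shift 1; route in shift 4; grind in shift 5; finish in shift 3; press in shift 2

Checking: route(shift 4) before grind(shift 5); tap(shift 1) before route(shift 4); press(shift 2) before route(shift 4); finish(shift 3) before route(shift 4); tap(shift 1) before press(shift 2); finish(shift 3) != route(shift 4); finish(shift 3) != grind(shift 5); finish(shift 3) != press(shift 2); max 1 per shift (cap 1).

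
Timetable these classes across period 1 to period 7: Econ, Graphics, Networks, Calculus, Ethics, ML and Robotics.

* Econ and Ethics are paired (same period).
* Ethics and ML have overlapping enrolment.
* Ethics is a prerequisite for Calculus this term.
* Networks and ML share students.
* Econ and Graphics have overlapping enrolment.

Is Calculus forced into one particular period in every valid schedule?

Calculus can be period 2 (e.g. Graphics -> period 2; ML -> period 2; Calculus -> period 2; Ethics -> period 1; Econ -> period 1; Networks -> period 1; Robotics -> period 1) or period 3 (e.g. Robotics -> period 1; Networks -> period 1; ML -> period 2; Econ -> period 1; Graphics -> period 2; Calculus -> period 3; Ethics -> period 1).

No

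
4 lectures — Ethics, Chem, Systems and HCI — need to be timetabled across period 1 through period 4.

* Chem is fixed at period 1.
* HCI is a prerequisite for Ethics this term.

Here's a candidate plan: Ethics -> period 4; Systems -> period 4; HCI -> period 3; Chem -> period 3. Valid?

Chem is fixed at period 1 — violated.
HCI is a prerequisite for Ethics this term — holds.

No — it violates: Chem is fixed at period 1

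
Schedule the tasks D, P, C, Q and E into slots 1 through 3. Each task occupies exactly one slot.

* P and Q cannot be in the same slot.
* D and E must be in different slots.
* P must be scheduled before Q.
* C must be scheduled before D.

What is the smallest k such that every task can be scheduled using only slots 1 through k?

The precedence chain requires at least 2 distinct slots.
2 works (last occupied slot: 2): for example D in 2; C in 1; E in 1; Q in 2; P in 1.

2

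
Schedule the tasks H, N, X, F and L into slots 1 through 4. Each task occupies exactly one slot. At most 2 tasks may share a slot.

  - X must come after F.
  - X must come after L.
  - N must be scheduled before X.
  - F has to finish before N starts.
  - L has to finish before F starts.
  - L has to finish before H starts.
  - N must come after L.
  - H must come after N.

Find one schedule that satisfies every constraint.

N -> 3, X -> 4, L -> 1, H -> 4, F -> 2

Checking: N(3) before H(4); N(3) before X(4); F(2) before X(4); L(1) before N(3); L(1) before F(2); L(1) before X(4); F(2) before N(3); L(1) before H(4); max 2 per slot (cap 2).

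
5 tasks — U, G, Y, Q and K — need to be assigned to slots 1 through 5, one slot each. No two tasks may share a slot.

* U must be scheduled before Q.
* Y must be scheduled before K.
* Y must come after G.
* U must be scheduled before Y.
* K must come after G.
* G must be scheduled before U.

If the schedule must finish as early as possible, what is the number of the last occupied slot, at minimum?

The precedence chain requires at least 4 distinct slots.
With at most 1 per slot and 5 tasks, at least 5 slots are needed.
5 works (last occupied slot: 5): for example K in 4; Q in 5; U in 2; G in 1; Y in 3.

slot 5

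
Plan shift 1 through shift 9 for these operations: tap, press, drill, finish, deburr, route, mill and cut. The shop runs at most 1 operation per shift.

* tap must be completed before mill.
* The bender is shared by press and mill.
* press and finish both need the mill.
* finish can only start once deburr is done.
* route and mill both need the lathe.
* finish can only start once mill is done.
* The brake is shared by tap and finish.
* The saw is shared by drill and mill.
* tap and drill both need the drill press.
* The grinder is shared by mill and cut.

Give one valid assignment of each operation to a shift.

press=shift 5, mill=shift 2, route=shift 7, finish=shift 4, drill=shift 6, tap=shift 1, deburr=shift 3, cut=shift 8

Checking: tap(shift 1) before mill(shift 2); mill(shift 2) before finish(shift 4); deburr(shift 3) before finish(shift 4); drill(shift 6) != mill(shift 2); press(shift 5) != mill(shift 2); press(shift 5) != finish(shift 4); mill(shift 2) != cut(shift 8); tap(shift 1) != drill(shift 6); tap(shift 1) != finish(shift 4); route(shift 7) != mill(shift 2); max 1 per shift (cap 1).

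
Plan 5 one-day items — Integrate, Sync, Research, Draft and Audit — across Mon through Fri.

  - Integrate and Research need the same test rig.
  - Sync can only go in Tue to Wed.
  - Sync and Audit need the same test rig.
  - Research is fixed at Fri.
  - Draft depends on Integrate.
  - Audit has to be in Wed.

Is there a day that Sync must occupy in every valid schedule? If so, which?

Sync's window is Tue–Wed.
Audit is fixed at Wed, and Sync can't share a day with Audit.
So Sync must be Tue.

Tue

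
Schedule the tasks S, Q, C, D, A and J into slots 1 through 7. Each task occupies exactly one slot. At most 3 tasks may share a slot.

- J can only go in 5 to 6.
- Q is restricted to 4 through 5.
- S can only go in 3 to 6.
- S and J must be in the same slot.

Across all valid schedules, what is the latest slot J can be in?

6

J is available from 5; J's own window allows nothing later than 6.
J at 6 is achievable: S in 6; D in 1; J in 6; Q in 4; C in 1; A in 1.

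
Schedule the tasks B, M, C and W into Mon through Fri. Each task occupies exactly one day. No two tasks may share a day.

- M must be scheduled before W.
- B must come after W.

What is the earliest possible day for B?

Wed

Precedence pushes B to at least Wed.
B at Wed is achievable: C -> Thu, M -> Mon, W -> Tue, B -> Wed.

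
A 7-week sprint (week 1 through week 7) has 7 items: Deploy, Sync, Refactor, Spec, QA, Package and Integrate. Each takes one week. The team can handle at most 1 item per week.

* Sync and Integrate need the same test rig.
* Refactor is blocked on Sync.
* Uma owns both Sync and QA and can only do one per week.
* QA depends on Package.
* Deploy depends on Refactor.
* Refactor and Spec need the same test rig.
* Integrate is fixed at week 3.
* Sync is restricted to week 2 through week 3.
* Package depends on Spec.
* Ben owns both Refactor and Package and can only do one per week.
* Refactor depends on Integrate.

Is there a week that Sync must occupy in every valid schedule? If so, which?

week 2

Sync's window is week 2–week 3.
Integrate is fixed at week 3, and Sync can't share a week with Integrate.
So Sync must be week 2.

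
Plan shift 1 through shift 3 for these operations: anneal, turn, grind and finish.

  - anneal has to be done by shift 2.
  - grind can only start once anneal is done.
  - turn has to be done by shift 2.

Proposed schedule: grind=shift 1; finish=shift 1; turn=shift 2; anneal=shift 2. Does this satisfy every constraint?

grind can only start once anneal is done — violated.
turn has to be done by shift 2 — holds.
anneal has to be done by shift 2 — holds.

Invalid. grind can only start once anneal is done.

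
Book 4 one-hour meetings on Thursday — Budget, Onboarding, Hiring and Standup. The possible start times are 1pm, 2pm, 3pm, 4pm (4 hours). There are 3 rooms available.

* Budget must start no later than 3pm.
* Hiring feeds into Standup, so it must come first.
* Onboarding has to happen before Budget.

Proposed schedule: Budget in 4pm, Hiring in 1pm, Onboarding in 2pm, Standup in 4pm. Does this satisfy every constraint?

There are 3 rooms available — holds.
Hiring feeds into Standup, so it must come first — holds.
Onboarding has to happen before Budget — holds.
Budget must start no later than 3pm — violated.

No — it violates: Budget must start no later than 3pm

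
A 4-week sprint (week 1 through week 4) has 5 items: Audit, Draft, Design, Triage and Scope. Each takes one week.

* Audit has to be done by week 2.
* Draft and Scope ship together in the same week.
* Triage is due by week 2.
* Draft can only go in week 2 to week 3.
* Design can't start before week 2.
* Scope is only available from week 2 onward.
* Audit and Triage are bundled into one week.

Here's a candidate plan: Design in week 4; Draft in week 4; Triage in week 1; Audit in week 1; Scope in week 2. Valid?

No. Draft can only go in week 2 to week 3 is not satisfied.

Draft and Scope ship together in the same week — violated.
Draft can only go in week 2 to week 3 — violated.
Scope is only available from week 2 onward — holds.
Audit has to be done by week 2 — holds.
Design can't start before week 2 — holds.
Triage is due by week 2 — holds.
Audit and Triage are bundled into one week — holds.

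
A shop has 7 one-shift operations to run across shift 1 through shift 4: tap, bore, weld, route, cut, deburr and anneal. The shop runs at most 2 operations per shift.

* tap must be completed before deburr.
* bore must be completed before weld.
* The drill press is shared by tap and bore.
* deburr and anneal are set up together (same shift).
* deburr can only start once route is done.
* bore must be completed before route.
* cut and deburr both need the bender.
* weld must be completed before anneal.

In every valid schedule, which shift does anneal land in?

Precedence pushes anneal to at least shift 3.
So anneal is pinned to shift 4.

shift 4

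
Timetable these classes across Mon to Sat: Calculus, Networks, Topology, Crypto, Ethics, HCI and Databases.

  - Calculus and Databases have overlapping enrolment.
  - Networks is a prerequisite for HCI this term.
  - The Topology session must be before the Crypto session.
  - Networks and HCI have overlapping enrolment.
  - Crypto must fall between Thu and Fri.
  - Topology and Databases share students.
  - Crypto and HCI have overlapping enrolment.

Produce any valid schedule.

Ethics -> Mon, Crypto -> Thu, Topology -> Mon, Calculus -> Mon, Databases -> Tue, Networks -> Mon, HCI -> Tue

Checking: Networks(Mon) before HCI(Tue); Topology(Mon) before Crypto(Thu); Networks(Mon) != HCI(Tue); Topology(Mon) != Databases(Tue); Crypto(Thu) != HCI(Tue); Calculus(Mon) != Databases(Tue); Crypto=Thu in [Thu,Fri].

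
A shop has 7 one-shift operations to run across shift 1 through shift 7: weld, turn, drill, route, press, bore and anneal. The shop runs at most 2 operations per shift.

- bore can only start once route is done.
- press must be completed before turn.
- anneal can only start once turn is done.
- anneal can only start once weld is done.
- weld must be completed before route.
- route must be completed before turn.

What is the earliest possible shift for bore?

Precedence pushes bore to at least shift 3.
bore at shift 3 is achievable: bore -> shift 3, press -> shift 1, route -> shift 2, weld -> shift 1, anneal -> shift 4, turn -> shift 3, drill -> shift 2.

shift 3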